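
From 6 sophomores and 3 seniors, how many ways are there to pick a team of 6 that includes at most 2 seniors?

64

Split by how many seniors are chosen (0 through 2).
Sum: C(3,0)·C(6,6) + C(3,1)·C(6,5) + C(3,2)·C(6,4) = 1 + 18 + 45 = 64.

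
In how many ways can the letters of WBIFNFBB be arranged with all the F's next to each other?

Treat the 2 copies of F as a single block. The multiset to arrange is then {FF, B, B, B, I, N, W}, 7 items in all.
That gives (7)!/(3!) = 840 arrangements.

840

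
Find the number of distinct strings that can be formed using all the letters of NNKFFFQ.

The 7 letters of NNKFFFQ have repeats: F appearing 3 times and N appearing twice.
The number of distinct arrangements is 7!/(3!·2!) = 5040/12 = 420.

420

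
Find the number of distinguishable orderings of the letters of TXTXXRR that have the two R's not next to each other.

There are 7!/(3!·2!·2!) = 210 arrangements of TXTXXRR in total.
If the two R's are adjacent, glue them into one block, leaving 6 items to arrange: (6)!/(3!·2!) = 60 ways.
Subtracting, 210 − 60 = 150 arrangements keep the R's apart.

150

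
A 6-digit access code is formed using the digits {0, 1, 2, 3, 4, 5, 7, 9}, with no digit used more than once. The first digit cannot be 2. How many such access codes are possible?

The first digit has 8−1 = 7 choices (anything except 2).
The remaining 5 digits are filled from the other 7 symbols without repetition: 7 × 6 × 5 × 4 × 3 = 2520.
Total: 7 × 2520 = 17640.

17640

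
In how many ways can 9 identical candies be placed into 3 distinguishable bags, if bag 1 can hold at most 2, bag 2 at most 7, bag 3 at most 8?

Ignoring the caps, the number of non-negative solutions to x_1+…+x_3 = 9 is C(11,2) = 55.
Subtract solutions that violate a single cap (substitute x_i' = x_i − (cap_i+1)): x_1 ≥ 3 gives C(8,2) = 28; x_2 ≥ 8 gives C(3,2) = 3; x_3 ≥ 9 gives C(2,2) = 1. Together 32.
No two caps can be exceeded simultaneously, so the pair terms are all 0.
By inclusion–exclusion the count is 55 − 32 + 0 = 23.

23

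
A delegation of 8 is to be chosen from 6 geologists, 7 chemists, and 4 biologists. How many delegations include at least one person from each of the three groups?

22813

With no constraint there are C(17,8) = 24310 possible selections.
Selections missing a whole group: no geologists → C(11,8) = 165; no chemists → C(10,8) = 45; no biologists → C(13,8) = 1287.
Add back selections omitting two groups (i.e. drawn from a single group): C(6,8) + C(7,8) + C(4,8) = 0.
By inclusion–exclusion: 24310 − 1497 + 0 = 22813.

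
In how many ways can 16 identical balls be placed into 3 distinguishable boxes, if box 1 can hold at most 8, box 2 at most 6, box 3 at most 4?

6

Without the upper bounds there are C(18,2) = 153 ways to split 16 among 3 boxes.
Subtract solutions that violate a single cap (substitute x_i' = x_i − (cap_i+1)): x_1 ≥ 9 gives C(9,2) = 36; x_2 ≥ 7 gives C(11,2) = 55; x_3 ≥ 5 gives C(13,2) = 78. Together 169.
Add back pairs where two caps are both exceeded: 1 + 6 + 15 = 22.
By inclusion–exclusion the count is 153 − 169 + 22 = 6.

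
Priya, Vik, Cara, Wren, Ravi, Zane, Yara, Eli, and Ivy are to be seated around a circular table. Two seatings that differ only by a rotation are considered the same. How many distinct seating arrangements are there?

Around a circle, 9 distinct people have 9!/9 = (8)! = 40320 rotationally distinct seatings.

40320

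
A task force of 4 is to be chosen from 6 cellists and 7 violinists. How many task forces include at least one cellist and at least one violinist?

Total 4-person selections from all 13: C(13,4) = 715.
Selections missing a whole group: no cellists → C(7,4) = 35; no violinists → C(6,4) = 15.
Both groups omitted at once is impossible, so 715 − 50 = 665.

665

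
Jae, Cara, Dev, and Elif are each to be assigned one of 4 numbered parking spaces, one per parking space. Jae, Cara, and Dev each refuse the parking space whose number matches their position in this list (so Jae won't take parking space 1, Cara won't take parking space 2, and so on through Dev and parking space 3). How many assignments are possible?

11

Let Aᵢ (for i ∈ {1, 2, 3}) be the placements that put person i in their forbidden parking space. Any j of these fix j positions, leaving (4−j)! ways to fill the rest, and there are C(3,j) ways to pick which j.
By inclusion–exclusion, the number of valid placements is Σ_{j=0}^{3} (−1)^j C(3,j)·(4−j)!.
Computing: 24 − 18 + 6 − 1 = 11.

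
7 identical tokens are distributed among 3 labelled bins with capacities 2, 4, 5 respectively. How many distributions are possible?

12

Ignoring the caps, the number of non-negative solutions to x_1+…+x_3 = 7 is C(9,2) = 36.
Subtract solutions that violate a single cap (substitute x_i' = x_i − (cap_i+1)): x_1 ≥ 3 gives C(6,2) = 15; x_2 ≥ 5 gives C(4,2) = 6; x_3 ≥ 6 gives C(3,2) = 3. Together 24.
No two caps can be exceeded simultaneously, so the pair terms are all 0.
By inclusion–exclusion the count is 36 − 24 + 0 = 12.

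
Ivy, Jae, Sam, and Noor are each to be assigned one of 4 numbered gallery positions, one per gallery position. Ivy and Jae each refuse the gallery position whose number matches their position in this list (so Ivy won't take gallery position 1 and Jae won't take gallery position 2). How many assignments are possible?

14

Let Aᵢ (for i ∈ {1, 2}) be the placements that put person i in their forbidden gallery position. Any j of these fix j positions, leaving (4−j)! ways to fill the rest, and there are C(2,j) ways to pick which j.
By inclusion–exclusion, the number of valid placements is Σ_{j=0}^{2} (−1)^j C(2,j)·(4−j)!.
Computing: 24 − 12 + 2 = 14.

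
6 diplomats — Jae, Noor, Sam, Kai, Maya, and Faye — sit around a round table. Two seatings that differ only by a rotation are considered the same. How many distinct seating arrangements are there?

120

Seat Jae anywhere (absorbing the rotational symmetry), then permute the other 5: (5)! = 120.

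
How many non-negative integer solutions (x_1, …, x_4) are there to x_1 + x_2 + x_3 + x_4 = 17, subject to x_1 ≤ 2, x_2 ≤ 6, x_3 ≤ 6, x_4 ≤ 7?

31

Without the upper bounds there are C(20,3) = 1140 ways to split 17 among 4 variables.
Subtract solutions that violate a single cap (substitute x_i' = x_i − (cap_i+1)): x_1 ≥ 3 gives C(17,3) = 680; x_2 ≥ 7 gives C(13,3) = 286; x_3 ≥ 7 gives C(13,3) = 286; x_4 ≥ 8 gives C(12,3) = 220. Together 1472.
Add back pairs where two caps are both exceeded: 120 + 120 + 84 + 20 + 10 + 10 = 364.
Subtract triples: 1 + 0 + 0 + 0 = 1.
By inclusion–exclusion the count is 1140 − 1472 + 364 − 1 = 31.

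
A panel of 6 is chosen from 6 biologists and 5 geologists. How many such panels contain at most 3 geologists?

Split by how many geologists are chosen (0 through 3).
Sum: C(5,0)·C(6,6) + C(5,1)·C(6,5) + C(5,2)·C(6,4) + C(5,3)·C(6,3) = 1 + 30 + 150 + 200 = 381.

381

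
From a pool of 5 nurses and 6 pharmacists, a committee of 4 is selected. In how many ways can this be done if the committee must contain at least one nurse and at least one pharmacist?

310

With no constraint there are C(11,4) = 330 possible selections.
Selections missing a whole group: no nurses → C(6,4) = 15; no pharmacists → C(5,4) = 5.
Both groups omitted at once is impossible, so 330 − 20 = 310.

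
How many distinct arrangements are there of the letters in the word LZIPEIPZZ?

15120

The 9 letters of LZIPEIPZZ have repeats: I appearing twice, P appearing twice, and Z appearing 3 times.
So there are 9! / (3!·2!·2!) = 15120 distinguishable arrangements.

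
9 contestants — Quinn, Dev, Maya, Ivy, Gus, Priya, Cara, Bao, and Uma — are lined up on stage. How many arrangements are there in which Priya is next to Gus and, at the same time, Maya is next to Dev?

20160

Treat {Priya,Gus} as one block (2 orders) and {Maya,Dev} as another (2 orders).
That leaves 7 units to arrange: 2 × 2 × 7! = 4 × 5040 = 20160.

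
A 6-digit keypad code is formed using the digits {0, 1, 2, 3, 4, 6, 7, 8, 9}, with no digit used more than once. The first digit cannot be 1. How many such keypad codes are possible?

The first digit has 9−1 = 8 choices (anything except 1).
The remaining 5 digits are filled from the other 8 symbols without repetition: 8 × 7 × 6 × 5 × 4 = 6720.
Total: 8 × 6720 = 53760.

53760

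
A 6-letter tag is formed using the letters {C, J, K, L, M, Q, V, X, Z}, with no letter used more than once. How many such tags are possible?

Choose and order 6 of the 9 symbols: the first letter has 9 options, the next 8, and so on down to 4.
9 × 8 × 7 × 6 × 5 × 4 = 60480.

60480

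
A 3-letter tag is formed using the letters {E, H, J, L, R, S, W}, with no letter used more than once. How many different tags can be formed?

This is a permutation of 3 out of 7: P(7,3) = 7!/4!.
7 × 6 × 5 = 210.

210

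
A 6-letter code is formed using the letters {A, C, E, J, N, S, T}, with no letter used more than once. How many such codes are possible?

5040

With no repetition, fill the 6 letters in order: 7 choices, then 6, down to 2.
That product is 7 × 6 × 5 × 4 × 3 × 2 = 5040.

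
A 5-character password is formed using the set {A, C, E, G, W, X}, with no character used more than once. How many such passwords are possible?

Choose and order 5 of the 6 symbols: the first character has 6 options, the next 5, and so on down to 2.
That product is 6 × 5 × 4 × 3 × 2 = 720.

720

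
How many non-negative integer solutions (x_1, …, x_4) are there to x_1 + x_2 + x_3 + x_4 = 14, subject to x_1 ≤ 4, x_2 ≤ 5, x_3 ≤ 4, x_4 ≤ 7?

Without the upper bounds there are C(17,3) = 680 ways to split 14 among 4 variables.
Subtract solutions that violate a single cap (substitute x_i' = x_i − (cap_i+1)): x_1 ≥ 5 gives C(12,3) = 220; x_2 ≥ 6 gives C(11,3) = 165; x_3 ≥ 5 gives C(12,3) = 220; x_4 ≥ 8 gives C(9,3) = 84. Together 689.
Add back pairs where two caps are both exceeded: 20 + 35 + 4 + 20 + 1 + 4 = 84.
By inclusion–exclusion the count is 680 − 689 + 84 = 75.

75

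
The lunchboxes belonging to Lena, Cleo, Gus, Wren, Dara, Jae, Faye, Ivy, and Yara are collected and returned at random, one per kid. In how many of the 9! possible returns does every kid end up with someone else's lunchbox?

133496

Let Aᵢ be the assignments in which kid i gets their own lunchbox. We want the size of the complement of A₁∪…∪A_9.
By inclusion–exclusion this is Σ_{j=0}^{9} (−1)^j C(9,j)·(9−j)!.
Computing: 362880 − 362880 + 181440 − 60480 + 15120 − 3024 + 504 − 72 + 9 − 1 = 133496.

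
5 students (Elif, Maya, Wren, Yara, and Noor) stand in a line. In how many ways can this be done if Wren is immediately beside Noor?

48

Glue Wren and Noor into one block (2 internal orders), leaving 4 units to arrange in a row.
So the count is 2·(4)! = 48.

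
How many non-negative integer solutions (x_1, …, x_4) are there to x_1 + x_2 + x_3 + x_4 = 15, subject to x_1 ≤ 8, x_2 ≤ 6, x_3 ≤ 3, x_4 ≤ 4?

Without the upper bounds there are C(18,3) = 816 ways to split 15 among 4 variables.
Subtract solutions that violate a single cap (substitute x_i' = x_i − (cap_i+1)): x_1 ≥ 9 gives C(9,3) = 84; x_2 ≥ 7 gives C(11,3) = 165; x_3 ≥ 4 gives C(14,3) = 364; x_4 ≥ 5 gives C(13,3) = 286. Together 899.
Add back pairs where two caps are both exceeded: 0 + 10 + 4 + 35 + 20 + 84 = 153.
By inclusion–exclusion the count is 816 − 899 + 153 = 70.

70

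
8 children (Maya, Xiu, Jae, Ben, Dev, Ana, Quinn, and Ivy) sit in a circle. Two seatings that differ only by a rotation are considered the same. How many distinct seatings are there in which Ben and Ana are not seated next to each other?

All circular seatings of 8 people number (7)! = 5040.
Those with Ben next to Ana: fuse the pair into one unit and seat 7 units around a circle — 2·(6)! = 1440.
Subtracting, 5040 − 1440 = 3600.

3600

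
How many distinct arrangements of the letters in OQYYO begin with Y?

12

With the first slot taken by Y, it remains to arrange the other 4 letters (OQYO).
Those 4 letters have O appearing twice, giving (4)!/(2!) = 12.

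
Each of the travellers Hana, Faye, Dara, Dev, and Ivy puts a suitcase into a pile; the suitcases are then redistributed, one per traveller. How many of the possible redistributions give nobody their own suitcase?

44

Count assignments avoiding every fixed point. For any j of the 5 travellers fixed to their own suitcase, the other 5−j can be arranged in (5−j)! ways.
By inclusion–exclusion this is Σ_{j=0}^{5} (−1)^j C(5,j)·(5−j)!.
Computing: 120 − 120 + 60 − 20 + 5 − 1 = 44.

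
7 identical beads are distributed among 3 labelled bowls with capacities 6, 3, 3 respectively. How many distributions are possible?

15

By stars and bars, unrestricted non-negative solutions to x_1+…+x_3 = 7 number C(7+2,2) = 36.
Subtract solutions that violate a single cap (substitute x_i' = x_i − (cap_i+1)): x_1 ≥ 7 gives C(2,2) = 1; x_2 ≥ 4 gives C(5,2) = 10; x_3 ≥ 4 gives C(5,2) = 10. Together 21.
No two caps can be exceeded simultaneously, so the pair terms are all 0.
By inclusion–exclusion the count is 36 − 21 + 0 = 15.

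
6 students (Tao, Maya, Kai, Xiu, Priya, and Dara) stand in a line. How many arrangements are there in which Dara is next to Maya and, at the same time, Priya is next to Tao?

Treat {Dara,Maya} as one block (2 orders) and {Priya,Tao} as another (2 orders).
That leaves 4 units to arrange: 2 × 2 × 4! = 4 × 24 = 96.

96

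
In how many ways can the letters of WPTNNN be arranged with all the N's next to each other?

24

Treat the 3 copies of N as a single block. The multiset to arrange is then {NNN, P, T, W}, 4 items in all.
All 4 items are distinct, so there are (4)! = 24 arrangements.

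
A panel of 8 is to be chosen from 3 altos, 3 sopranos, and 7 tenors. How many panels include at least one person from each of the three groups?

1197

Total 8-person selections from all 13: C(13,8) = 1287.
Selections missing a whole group: no altos → C(10,8) = 45; no sopranos → C(10,8) = 45; no tenors → C(6,8) = 0.
Add back selections omitting two groups (i.e. drawn from a single group): C(3,8) + C(3,8) + C(7,8) = 0.
By inclusion–exclusion: 1287 − 90 + 0 = 1197.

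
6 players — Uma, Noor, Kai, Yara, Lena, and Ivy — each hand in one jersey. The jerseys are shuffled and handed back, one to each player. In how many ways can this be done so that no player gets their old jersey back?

This is the derangement count D_6: permutations of 6 items with no fixed point.
By inclusion–exclusion this is Σ_{j=0}^{6} (−1)^j C(6,j)·(6−j)!.
Computing: 720 − 720 + 360 − 120 + 30 − 6 + 1 = 265.

265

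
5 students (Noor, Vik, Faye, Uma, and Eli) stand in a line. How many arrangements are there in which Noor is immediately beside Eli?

Place the 3 others and the Noor-Eli pair as 4 objects in a line; the pair has 2 internal arrangements.
So the count is 2·(4)! = 48.

48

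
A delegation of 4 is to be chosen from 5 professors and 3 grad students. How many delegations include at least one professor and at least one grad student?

Total 4-person selections from all 8: C(8,4) = 70.
Selections missing a whole group: no professors → C(3,4) = 0; no grad students → C(5,4) = 5.
Both groups omitted at once is impossible, so 70 − 5 = 65.

65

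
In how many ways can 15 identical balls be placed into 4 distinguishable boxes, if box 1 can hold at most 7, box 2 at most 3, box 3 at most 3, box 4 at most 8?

Without the upper bounds there are C(18,3) = 816 ways to split 15 among 4 boxes.
Subtract solutions that violate a single cap (substitute x_i' = x_i − (cap_i+1)): x_1 ≥ 8 gives C(10,3) = 120; x_2 ≥ 4 gives C(14,3) = 364; x_3 ≥ 4 gives C(14,3) = 364; x_4 ≥ 9 gives C(9,3) = 84. Together 932.
Add back pairs where two caps are both exceeded: 20 + 20 + 0 + 120 + 10 + 10 = 180.
By inclusion–exclusion the count is 816 − 932 + 180 = 64.

64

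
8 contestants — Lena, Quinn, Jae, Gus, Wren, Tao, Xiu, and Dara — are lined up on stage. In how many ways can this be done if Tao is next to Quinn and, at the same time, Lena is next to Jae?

Treat {Tao,Quinn} as one block (2 orders) and {Lena,Jae} as another (2 orders).
That leaves 6 units to arrange: 2 × 2 × 6! = 4 × 720 = 2880.

2880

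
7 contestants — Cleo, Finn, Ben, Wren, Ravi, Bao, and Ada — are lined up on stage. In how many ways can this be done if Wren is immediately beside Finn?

Place the 5 others and the Wren-Finn pair as 6 objects in a line; the pair has 2 internal arrangements.
That gives 2 × 6! = 2 × 720 = 1440.

1440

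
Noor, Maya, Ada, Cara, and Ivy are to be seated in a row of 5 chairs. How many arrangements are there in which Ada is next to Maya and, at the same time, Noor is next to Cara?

Treat {Ada,Maya} as one block (2 orders) and {Noor,Cara} as another (2 orders).
That leaves 3 units to arrange: 2 × 2 × 3! = 4 × 6 = 24.

24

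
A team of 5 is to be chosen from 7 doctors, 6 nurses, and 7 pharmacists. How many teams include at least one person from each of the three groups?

With no constraint there are C(20,5) = 15504 possible selections.
Subtract selections that omit an entire group: no doctors → C(13,5) = 1287; no nurses → C(14,5) = 2002; no pharmacists → C(13,5) = 1287.
Add back selections omitting two groups (i.e. drawn from a single group): C(7,5) + C(6,5) + C(7,5) = 48.
By inclusion–exclusion: 15504 − 4576 + 48 = 10976.

10976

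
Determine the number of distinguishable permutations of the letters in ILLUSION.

10080

Letter multiplicities in ILLUSION: I×2, L×2, N×1, O×1, S×1, U×1.
The number of distinct arrangements is 8!/(2!·2!) = 40320/4 = 10080.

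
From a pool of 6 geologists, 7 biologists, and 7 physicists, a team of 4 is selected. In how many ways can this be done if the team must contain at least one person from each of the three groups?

Unrestricted: C(20,4) = 4845 ways to pick any 4 of the 20.
Subtract selections that omit an entire group: no geologists → C(14,4) = 1001; no biologists → C(13,4) = 715; no physicists → C(13,4) = 715.
Add back selections omitting two groups (i.e. drawn from a single group): C(6,4) + C(7,4) + C(7,4) = 85.
By inclusion–exclusion: 4845 − 2431 + 85 = 2499.

2499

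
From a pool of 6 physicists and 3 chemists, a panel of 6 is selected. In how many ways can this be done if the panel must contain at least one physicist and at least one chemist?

Unrestricted: C(9,6) = 84 ways to pick any 6 of the 9.
Subtract selections that omit an entire group: no physicists → C(3,6) = 0; no chemists → C(6,6) = 1.
Both groups omitted at once is impossible, so 84 − 1 = 83.

83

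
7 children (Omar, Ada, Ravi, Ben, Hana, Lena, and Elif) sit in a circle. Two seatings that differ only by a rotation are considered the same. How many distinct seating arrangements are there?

Around a circle, 7 distinct people have 7!/7 = (6)! = 720 rotationally distinct seatings.

720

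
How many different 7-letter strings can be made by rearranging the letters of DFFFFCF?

DFFFFCF has 7 letters with F appearing 5 times.
The number of distinct arrangements is 7!/(5!) = 5040/120 = 42.

42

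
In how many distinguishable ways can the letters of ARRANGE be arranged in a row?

ARRANGE has 7 letters with A appearing twice and R appearing twice.
Dividing 7! = 5040 by 2!·2! = 4 for the repeated letters gives 1260.

1260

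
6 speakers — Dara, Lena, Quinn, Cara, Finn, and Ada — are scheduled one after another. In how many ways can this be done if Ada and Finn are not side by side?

480

Of the 6! = 720 arrangements, those with Ada and Finn adjacent number 2 × 5! = 240 (treat the pair as a block with 2 internal orders).
Complementary counting: 720 − 240 = 480.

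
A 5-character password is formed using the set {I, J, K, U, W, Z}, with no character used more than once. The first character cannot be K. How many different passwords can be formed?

600

The first character has 6−1 = 5 choices (anything except K).
The remaining 4 characters are filled from the other 5 symbols without repetition: 5 × 4 × 3 × 2 = 120.
Total: 5 × 120 = 600.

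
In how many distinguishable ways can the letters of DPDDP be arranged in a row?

10

The 5 letters of DPDDP have repeats: D appearing 3 times and P appearing twice.
Dividing 5! = 120 by 3!·2! = 12 for the repeated letters gives 10.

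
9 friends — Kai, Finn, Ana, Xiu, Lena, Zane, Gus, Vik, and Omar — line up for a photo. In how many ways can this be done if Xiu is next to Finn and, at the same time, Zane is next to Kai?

Treat {Xiu,Finn} as one block (2 orders) and {Zane,Kai} as another (2 orders).
That leaves 7 units to arrange: 2 × 2 × 7! = 4 × 5040 = 20160.

20160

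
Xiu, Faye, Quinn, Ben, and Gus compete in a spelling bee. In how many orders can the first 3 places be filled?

There are 5 choices for 1st place, 4 for 2nd, and 3 for 3rd.
That gives 5 × 4 × 3 = 60.

60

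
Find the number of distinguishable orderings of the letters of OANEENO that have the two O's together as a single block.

180

Treat the 2 copies of O as a single block. The multiset to arrange is then {OO, A, E, E, N, N}, 6 items in all.
That gives (6)!/(2!·2!) = 180 arrangements.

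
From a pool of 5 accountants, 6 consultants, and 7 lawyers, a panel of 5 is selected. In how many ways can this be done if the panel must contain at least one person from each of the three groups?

6055

Unrestricted: C(18,5) = 8568 ways to pick any 5 of the 18.
Selections missing a whole group: no accountants → C(13,5) = 1287; no consultants → C(12,5) = 792; no lawyers → C(11,5) = 462.
Add back selections omitting two groups (i.e. drawn from a single group): C(5,5) + C(6,5) + C(7,5) = 28.
By inclusion–exclusion: 8568 − 2541 + 28 = 6055.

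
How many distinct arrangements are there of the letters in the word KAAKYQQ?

The 7 letters of KAAKYQQ have repeats: A appearing twice, K appearing twice, and Q appearing twice.
Dividing 7! = 5040 by 2!·2!·2! = 8 for the repeated letters gives 630.

630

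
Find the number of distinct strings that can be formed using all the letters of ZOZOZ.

10

Letter multiplicities in ZOZOZ: O×2, Z×3.
The number of distinct arrangements is 5!/(3!·2!) = 120/12 = 10.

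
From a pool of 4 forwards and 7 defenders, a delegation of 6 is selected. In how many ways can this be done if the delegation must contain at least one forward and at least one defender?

Total 6-person selections from all 11: C(11,6) = 462.
Subtract selections that omit an entire group: no forwards → C(7,6) = 7; no defenders → C(4,6) = 0.
Both groups omitted at once is impossible, so 462 − 7 = 455.

455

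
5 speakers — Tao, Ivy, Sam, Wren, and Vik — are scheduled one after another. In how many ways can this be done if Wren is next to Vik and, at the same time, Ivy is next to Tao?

Treat {Wren,Vik} as one block (2 orders) and {Ivy,Tao} as another (2 orders).
That leaves 3 units to arrange: 2 × 2 × 3! = 4 × 6 = 24.

24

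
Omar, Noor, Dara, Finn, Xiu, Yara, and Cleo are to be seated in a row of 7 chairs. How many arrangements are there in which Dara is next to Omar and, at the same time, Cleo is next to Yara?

Treat {Dara,Omar} as one block (2 orders) and {Cleo,Yara} as another (2 orders).
That leaves 5 units to arrange: 2 × 2 × 5! = 4 × 120 = 480.

480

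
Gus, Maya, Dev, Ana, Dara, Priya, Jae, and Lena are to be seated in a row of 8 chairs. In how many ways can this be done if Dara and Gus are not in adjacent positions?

30240

There are 8! = 40320 arrangements in all. If Dara and Gus are adjacent, merging them into one block gives 2·(7)! = 10080 arrangements.
So 40320 − 10080 = 30240 arrangements keep them apart.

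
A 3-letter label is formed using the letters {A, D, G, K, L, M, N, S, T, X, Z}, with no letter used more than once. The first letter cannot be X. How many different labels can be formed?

900

The first letter has 11−1 = 10 choices (anything except X).
The remaining 2 letters are filled from the other 10 symbols without repetition: 10 × 9 = 90.
Total: 10 × 90 = 900.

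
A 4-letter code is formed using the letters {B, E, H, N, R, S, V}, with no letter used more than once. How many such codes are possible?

840

Choose and order 4 of the 7 symbols: the first letter has 7 options, the next 6, then 5, 4.
That product is 7 × 6 × 5 × 4 = 840.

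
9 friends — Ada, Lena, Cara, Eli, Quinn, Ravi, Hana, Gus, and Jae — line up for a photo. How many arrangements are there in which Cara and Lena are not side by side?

282240

Of the 9! = 362880 arrangements, those with Cara and Lena adjacent number 2 × 8! = 80640 (treat the pair as a block with 2 internal orders).
So 362880 − 80640 = 282240 arrangements keep them apart.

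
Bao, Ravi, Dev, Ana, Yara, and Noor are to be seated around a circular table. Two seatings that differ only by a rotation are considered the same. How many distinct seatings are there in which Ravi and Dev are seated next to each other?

48

Treat {Ravi, Dev} as one unit (2 internal orders) and seat the resulting 5 units around the table: (4)! circular arrangements.
So 2 × (4)! = 2 × 24 = 48.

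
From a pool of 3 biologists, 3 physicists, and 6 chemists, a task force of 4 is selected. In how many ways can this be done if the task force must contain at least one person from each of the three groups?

Total 4-person selections from all 12: C(12,4) = 495.
Subtract selections that omit an entire group: no biologists → C(9,4) = 126; no physicists → C(9,4) = 126; no chemists → C(6,4) = 15.
Add back selections omitting two groups (i.e. drawn from a single group): C(3,4) + C(3,4) + C(6,4) = 15.
By inclusion–exclusion: 495 − 267 + 15 = 243.

243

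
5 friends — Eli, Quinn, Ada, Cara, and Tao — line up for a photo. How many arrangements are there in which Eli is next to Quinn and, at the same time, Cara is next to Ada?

24

Treat {Eli,Quinn} as one block (2 orders) and {Cara,Ada} as another (2 orders).
That leaves 3 units to arrange: 2 × 2 × 3! = 4 × 6 = 24.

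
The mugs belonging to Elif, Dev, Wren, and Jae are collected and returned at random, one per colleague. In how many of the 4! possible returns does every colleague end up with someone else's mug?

9

This is the derangement count D_4: permutations of 4 items with no fixed point.
By inclusion–exclusion this is Σ_{j=0}^{4} (−1)^j C(4,j)·(4−j)!.
Computing: 24 − 24 + 12 − 4 + 1 = 9.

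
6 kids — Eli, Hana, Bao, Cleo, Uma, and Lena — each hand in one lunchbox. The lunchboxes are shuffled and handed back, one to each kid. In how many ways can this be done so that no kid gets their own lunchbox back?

265

Count assignments avoiding every fixed point. For any j of the 6 kids fixed to their own lunchbox, the other 6−j can be arranged in (6−j)! ways.
By inclusion–exclusion this is Σ_{j=0}^{6} (−1)^j C(6,j)·(6−j)!.
Computing: 720 − 720 + 360 − 120 + 30 − 6 + 1 = 265.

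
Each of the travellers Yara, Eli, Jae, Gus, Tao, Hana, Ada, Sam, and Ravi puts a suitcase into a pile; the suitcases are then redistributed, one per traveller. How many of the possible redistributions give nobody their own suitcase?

133496

Count assignments avoiding every fixed point. For any j of the 9 travellers fixed to their own suitcase, the other 9−j can be arranged in (9−j)! ways.
By inclusion–exclusion this is Σ_{j=0}^{9} (−1)^j C(9,j)·(9−j)!.
Computing: 362880 − 362880 + 181440 − 60480 + 15120 − 3024 + 504 − 72 + 9 − 1 = 133496.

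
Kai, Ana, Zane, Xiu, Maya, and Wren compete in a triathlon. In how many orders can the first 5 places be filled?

There are 6 choices for 1st place, 5 for 2nd, and so on down to 2 for position 5.
That gives 6 × 5 × 4 × 3 × 2 = 720.

720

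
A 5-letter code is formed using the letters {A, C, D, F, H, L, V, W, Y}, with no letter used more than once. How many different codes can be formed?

With no repetition, fill the 5 letters in order: 9 choices, then 8, down to 5.
That product is 9 × 8 × 7 × 6 × 5 = 15120.

15120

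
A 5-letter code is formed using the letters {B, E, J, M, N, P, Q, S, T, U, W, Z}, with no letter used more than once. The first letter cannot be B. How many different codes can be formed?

The first letter has 12−1 = 11 choices (anything except B).
The remaining 4 letters are filled from the other 11 symbols without repetition: 11 × 10 × 9 × 8 = 7920.
Total: 11 × 7920 = 87120.

87120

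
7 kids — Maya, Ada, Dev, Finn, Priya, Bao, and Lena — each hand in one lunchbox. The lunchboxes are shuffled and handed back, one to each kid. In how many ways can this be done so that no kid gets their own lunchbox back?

1854

Let Aᵢ be the assignments in which kid i gets their own lunchbox. We want the size of the complement of A₁∪…∪A_7.
By inclusion–exclusion this is Σ_{j=0}^{7} (−1)^j C(7,j)·(7−j)!.
Computing: 5040 − 5040 + 2520 − 840 + 210 − 42 + 7 − 1 = 1854.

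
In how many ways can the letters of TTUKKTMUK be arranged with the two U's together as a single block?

1120

Treat the 2 copies of U as a single block. The multiset to arrange is then {UU, K, K, K, M, T, T, T}, 8 items in all.
That gives (8)!/(3!·3!) = 1120 arrangements.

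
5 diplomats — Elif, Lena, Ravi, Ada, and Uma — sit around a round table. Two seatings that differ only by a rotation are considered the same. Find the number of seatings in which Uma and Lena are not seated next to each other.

12

All circular seatings of 5 people number (4)! = 24.
Seatings with Uma beside Lena: treat them as a block with 2 internal orders, giving 2 × (3)! = 12.
Subtracting, 24 − 12 = 12.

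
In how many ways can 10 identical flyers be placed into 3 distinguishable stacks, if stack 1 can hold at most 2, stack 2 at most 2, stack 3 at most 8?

Ignoring the caps, the number of non-negative solutions to x_1+…+x_3 = 10 is C(12,2) = 66.
Subtract solutions that violate a single cap (substitute x_i' = x_i − (cap_i+1)): x_1 ≥ 3 gives C(9,2) = 36; x_2 ≥ 3 gives C(9,2) = 36; x_3 ≥ 9 gives C(3,2) = 3. Together 75.
Add back pairs where two caps are both exceeded: 15 + 0 + 0 = 15.
By inclusion–exclusion the count is 66 − 75 + 15 = 6.

6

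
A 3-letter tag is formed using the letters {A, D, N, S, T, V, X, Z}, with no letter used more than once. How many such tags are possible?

336

This is a permutation of 3 out of 8: P(8,3) = 8!/5!.
8 × 7 × 6 = 336.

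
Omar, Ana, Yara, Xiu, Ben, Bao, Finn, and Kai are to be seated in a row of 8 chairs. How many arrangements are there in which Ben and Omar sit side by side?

Treat {Ben, Omar} as a single unit. There are 7 units to order, and the pair itself can be ordered 2 ways.
So the count is 2·(7)! = 10080.

10080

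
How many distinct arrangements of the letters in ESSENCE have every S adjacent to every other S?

120

Treat the 2 copies of S as a single block. The multiset to arrange is then {SS, C, E, E, E, N}, 6 items in all.
That gives (6)!/(3!) = 120 arrangements.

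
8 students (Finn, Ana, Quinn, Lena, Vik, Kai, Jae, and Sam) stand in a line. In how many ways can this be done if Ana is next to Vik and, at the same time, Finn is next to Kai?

2880

Treat {Ana,Vik} as one block (2 orders) and {Finn,Kai} as another (2 orders).
That leaves 6 units to arrange: 2 × 2 × 6! = 4 × 720 = 2880.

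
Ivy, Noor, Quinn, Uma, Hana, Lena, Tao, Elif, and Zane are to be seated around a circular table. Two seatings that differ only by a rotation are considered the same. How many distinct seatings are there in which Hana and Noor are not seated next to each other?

All circular seatings of 9 people number (8)! = 40320.
Seatings with Hana beside Noor: treat them as a block with 2 internal orders, giving 2 × (7)! = 10080.
Subtracting, 40320 − 10080 = 30240.

30240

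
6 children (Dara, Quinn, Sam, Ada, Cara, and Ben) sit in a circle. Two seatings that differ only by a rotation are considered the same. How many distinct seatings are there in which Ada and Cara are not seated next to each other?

72

Without the restriction there are (5)! = 120 seatings.
Those with Ada next to Cara: fuse the pair into one unit and seat 5 units around a circle — 2·(4)! = 48.
Subtracting, 120 − 48 = 72.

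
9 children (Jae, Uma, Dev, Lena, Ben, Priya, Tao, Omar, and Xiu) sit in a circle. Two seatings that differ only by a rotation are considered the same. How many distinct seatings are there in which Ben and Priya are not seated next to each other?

All circular seatings of 9 people number (8)! = 40320.
Those with Ben next to Priya: fuse the pair into one unit and seat 8 units around a circle — 2·(7)! = 10080.
Subtracting, 40320 − 10080 = 30240.

30240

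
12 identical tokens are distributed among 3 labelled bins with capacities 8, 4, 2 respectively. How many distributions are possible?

Without the upper bounds there are C(14,2) = 91 ways to split 12 among 3 bins.
Subtract solutions that violate a single cap (substitute x_i' = x_i − (cap_i+1)): x_1 ≥ 9 gives C(5,2) = 10; x_2 ≥ 5 gives C(9,2) = 36; x_3 ≥ 3 gives C(11,2) = 55. Together 101.
Add back pairs where two caps are both exceeded: 0 + 1 + 15 = 16.
By inclusion–exclusion the count is 91 − 101 + 16 = 6.

6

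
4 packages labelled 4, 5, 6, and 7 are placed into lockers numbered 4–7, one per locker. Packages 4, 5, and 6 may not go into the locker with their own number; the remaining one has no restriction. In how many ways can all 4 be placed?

11

Let Aᵢ (for i ∈ {4, 5, 6}) be the placements that put package i in its forbidden locker. Any j of these fix j positions, leaving (4−j)! ways to fill the rest, and there are C(3,j) ways to pick which j.
By inclusion–exclusion, the number of valid placements is Σ_{j=0}^{3} (−1)^j C(3,j)·(4−j)!.
Computing: 24 − 18 + 6 − 1 = 11.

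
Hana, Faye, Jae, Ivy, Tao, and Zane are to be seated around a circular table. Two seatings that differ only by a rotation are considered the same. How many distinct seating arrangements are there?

Fix one person's seat to break rotational symmetry; the remaining 5 people can be arranged in (5)! = 120 ways.

120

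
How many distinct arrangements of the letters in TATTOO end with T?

With the last slot taken by T, it remains to arrange the other 5 letters (ATTOO).
Those 5 letters have O appearing twice and T appearing twice, giving (5)!/(2!·2!) = 30.

30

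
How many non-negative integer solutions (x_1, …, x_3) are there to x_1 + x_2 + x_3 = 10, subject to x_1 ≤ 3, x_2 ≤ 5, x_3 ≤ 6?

14

Ignoring the caps, the number of non-negative solutions to x_1+…+x_3 = 10 is C(12,2) = 66.
Subtract solutions that violate a single cap (substitute x_i' = x_i − (cap_i+1)): x_1 ≥ 4 gives C(8,2) = 28; x_2 ≥ 6 gives C(6,2) = 15; x_3 ≥ 7 gives C(5,2) = 10. Together 53.
Add back pairs where two caps are both exceeded: 1 + 0 + 0 = 1.
By inclusion–exclusion the count is 66 − 53 + 1 = 14.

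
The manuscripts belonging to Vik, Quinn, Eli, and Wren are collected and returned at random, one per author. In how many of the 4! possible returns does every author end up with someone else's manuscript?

9

Let Aᵢ be the assignments in which author i gets their own manuscript. We want the size of the complement of A₁∪…∪A_4.
By inclusion–exclusion this is Σ_{j=0}^{4} (−1)^j C(4,j)·(4−j)!.
Computing: 24 − 24 + 12 − 4 + 1 = 9.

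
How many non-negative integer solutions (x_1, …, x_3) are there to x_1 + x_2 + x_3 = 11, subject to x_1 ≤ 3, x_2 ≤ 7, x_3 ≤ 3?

6

Ignoring the caps, the number of non-negative solutions to x_1+…+x_3 = 11 is C(13,2) = 78.
Subtract solutions that violate a single cap (substitute x_i' = x_i − (cap_i+1)): x_1 ≥ 4 gives C(9,2) = 36; x_2 ≥ 8 gives C(5,2) = 10; x_3 ≥ 4 gives C(9,2) = 36. Together 82.
Add back pairs where two caps are both exceeded: 0 + 10 + 0 = 10.
By inclusion–exclusion the count is 78 − 82 + 10 = 6.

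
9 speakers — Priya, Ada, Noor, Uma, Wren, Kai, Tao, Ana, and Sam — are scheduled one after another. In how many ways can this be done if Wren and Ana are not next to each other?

Of the 9! = 362880 arrangements, those with Wren and Ana adjacent number 2 × 8! = 80640 (treat the pair as a block with 2 internal orders).
Complementary counting: 362880 − 80640 = 282240.

282240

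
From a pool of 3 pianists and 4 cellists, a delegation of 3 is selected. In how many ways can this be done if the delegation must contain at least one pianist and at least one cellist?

30

With no constraint there are C(7,3) = 35 possible selections.
Subtract selections that omit an entire group: no pianists → C(4,3) = 4; no cellists → C(3,3) = 1.
Both groups omitted at once is impossible, so 35 − 5 = 30.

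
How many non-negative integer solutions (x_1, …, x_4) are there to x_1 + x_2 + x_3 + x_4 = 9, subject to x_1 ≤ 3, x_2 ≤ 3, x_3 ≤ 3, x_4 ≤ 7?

Without the upper bounds there are C(12,3) = 220 ways to split 9 among 4 variables.
Subtract solutions that violate a single cap (substitute x_i' = x_i − (cap_i+1)): x_1 ≥ 4 gives C(8,3) = 56; x_2 ≥ 4 gives C(8,3) = 56; x_3 ≥ 4 gives C(8,3) = 56; x_4 ≥ 8 gives C(4,3) = 4. Together 172.
Add back pairs where two caps are both exceeded: 4 + 4 + 0 + 4 + 0 + 0 = 12.
By inclusion–exclusion the count is 220 − 172 + 12 = 60.

60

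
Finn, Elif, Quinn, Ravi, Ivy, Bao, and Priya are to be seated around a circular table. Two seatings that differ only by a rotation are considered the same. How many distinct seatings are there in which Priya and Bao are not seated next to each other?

480

All circular seatings of 7 people number (6)! = 720.
Seatings with Priya beside Bao: treat them as a block with 2 internal orders, giving 2 × (5)! = 240.
Subtracting, 720 − 240 = 480.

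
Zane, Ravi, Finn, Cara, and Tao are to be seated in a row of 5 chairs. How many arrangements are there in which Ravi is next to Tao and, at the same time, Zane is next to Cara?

Treat {Ravi,Tao} as one block (2 orders) and {Zane,Cara} as another (2 orders).
That leaves 3 units to arrange: 2 × 2 × 3! = 4 × 6 = 24.

24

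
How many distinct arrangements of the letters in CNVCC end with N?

4

Fix N in the last position and arrange the remaining 4 letters.
Those 4 letters have C appearing 3 times, giving (4)!/(3!) = 4.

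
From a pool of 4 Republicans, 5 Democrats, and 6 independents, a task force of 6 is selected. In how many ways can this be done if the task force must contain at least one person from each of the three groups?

Unrestricted: C(15,6) = 5005 ways to pick any 6 of the 15.
Selections missing a whole group: no Republicans → C(11,6) = 462; no Democrats → C(10,6) = 210; no independents → C(9,6) = 84.
Add back selections omitting two groups (i.e. drawn from a single group): C(4,6) + C(5,6) + C(6,6) = 1.
By inclusion–exclusion: 5005 − 756 + 1 = 4250.

4250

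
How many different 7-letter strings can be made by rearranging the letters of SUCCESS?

SUCCESS has 7 letters with C appearing twice and S appearing 3 times.
The number of distinct arrangements is 7!/(3!·2!) = 5040/12 = 420.

420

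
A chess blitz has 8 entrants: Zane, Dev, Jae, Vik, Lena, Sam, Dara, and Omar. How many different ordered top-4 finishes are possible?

1680

This is an ordered selection of 4 from 8: P(8,4).
That gives 8 × 7 × 6 × 5 = 1680.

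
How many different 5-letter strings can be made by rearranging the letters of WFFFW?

10

WFFFW has 5 letters with F appearing 3 times and W appearing twice.
So there are 5! / (3!·2!) = 10 distinguishable arrangements.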